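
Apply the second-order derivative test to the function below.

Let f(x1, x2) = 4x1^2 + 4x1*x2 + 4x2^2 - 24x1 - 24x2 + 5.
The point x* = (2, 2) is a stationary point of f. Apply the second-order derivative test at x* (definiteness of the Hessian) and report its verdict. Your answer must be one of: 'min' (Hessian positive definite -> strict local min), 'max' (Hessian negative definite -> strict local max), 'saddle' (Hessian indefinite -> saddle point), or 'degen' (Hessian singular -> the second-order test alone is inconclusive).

Compute the Hessian H = grad^2 f:
  H = [[8, 4], [4, 8]]
Verify stationarity: grad f(x*) = H x* + g = (0, 0).
Eigenvalues of H: 4, 12.
Both eigenvalues > 0, so H is positive definite -> x* is a strict local min.

min


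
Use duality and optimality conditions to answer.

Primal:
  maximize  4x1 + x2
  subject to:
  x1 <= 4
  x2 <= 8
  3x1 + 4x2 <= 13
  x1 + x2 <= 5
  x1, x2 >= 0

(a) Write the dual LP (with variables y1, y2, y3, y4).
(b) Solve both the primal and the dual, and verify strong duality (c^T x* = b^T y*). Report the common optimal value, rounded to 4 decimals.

The standard primal-dual pair for 'max c^T x s.t. A x <= b, x >= 0' is:
  Dual:  min b^T y  s.t.  A^T y >= c,  y >= 0.

So the dual LP is:
  minimize  4y1 + 8y2 + 13y3 + 5y4
  subject to:
    y1 + 3y3 + y4 >= 4
    y2 + 4y3 + y4 >= 1
    y1, y2, y3, y4 >= 0

Solving the primal: x* = (4, 0.25).
  primal value c^T x* = 16.25.
Solving the dual: y* = (3.25, 0, 0.25, 0).
  dual value b^T y* = 16.25.
Strong duality: c^T x* = b^T y*. Confirmed.

16.25


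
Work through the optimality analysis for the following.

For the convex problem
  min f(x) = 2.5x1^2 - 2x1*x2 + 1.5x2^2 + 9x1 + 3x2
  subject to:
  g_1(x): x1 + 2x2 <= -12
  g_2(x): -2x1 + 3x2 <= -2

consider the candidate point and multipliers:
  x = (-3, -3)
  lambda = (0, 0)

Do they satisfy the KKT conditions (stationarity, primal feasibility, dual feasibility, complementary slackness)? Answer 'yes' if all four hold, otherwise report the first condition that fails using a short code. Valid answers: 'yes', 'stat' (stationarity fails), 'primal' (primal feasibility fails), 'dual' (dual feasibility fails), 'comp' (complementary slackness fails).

Gradient of f: grad f(x) = Q x + c = (0, 0)
Constraint values g_i(x) = a_i^T x - b_i:
  g_1((-3, -3)) = 3
  g_2((-3, -3)) = -1
Stationarity residual: grad f(x) + sum_i lambda_i a_i = (0, 0)
  -> stationarity OK
Primal feasibility (all g_i <= 0): FAILS
Dual feasibility (all lambda_i >= 0): OK
Complementary slackness (lambda_i * g_i(x) = 0 for all i): OK

Verdict: the first failing condition is primal_feasibility -> primal.

primal


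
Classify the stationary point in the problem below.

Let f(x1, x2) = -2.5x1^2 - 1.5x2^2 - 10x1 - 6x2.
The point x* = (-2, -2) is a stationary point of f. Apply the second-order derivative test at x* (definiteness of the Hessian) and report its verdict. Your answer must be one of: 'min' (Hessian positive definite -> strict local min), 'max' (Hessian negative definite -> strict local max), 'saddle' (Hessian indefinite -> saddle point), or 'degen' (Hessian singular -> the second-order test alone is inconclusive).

Compute the Hessian H = grad^2 f:
  H = [[-5, 0], [0, -3]]
Verify stationarity: grad f(x*) = H x* + g = (0, 0).
Eigenvalues of H: -5, -3.
Both eigenvalues < 0, so H is negative definite -> x* is a strict local max.

max


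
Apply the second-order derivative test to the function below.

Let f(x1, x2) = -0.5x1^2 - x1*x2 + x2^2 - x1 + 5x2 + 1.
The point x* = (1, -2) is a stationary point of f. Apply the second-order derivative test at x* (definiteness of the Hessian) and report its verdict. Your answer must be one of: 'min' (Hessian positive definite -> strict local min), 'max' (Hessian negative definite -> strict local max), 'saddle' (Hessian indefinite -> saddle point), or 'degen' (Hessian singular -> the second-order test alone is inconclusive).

Compute the Hessian H = grad^2 f:
  H = [[-1, -1], [-1, 2]]
Verify stationarity: grad f(x*) = H x* + g = (0, 0).
Eigenvalues of H: -1.3028, 2.3028.
Eigenvalues have mixed signs, so H is indefinite -> x* is a saddle point.

saddle


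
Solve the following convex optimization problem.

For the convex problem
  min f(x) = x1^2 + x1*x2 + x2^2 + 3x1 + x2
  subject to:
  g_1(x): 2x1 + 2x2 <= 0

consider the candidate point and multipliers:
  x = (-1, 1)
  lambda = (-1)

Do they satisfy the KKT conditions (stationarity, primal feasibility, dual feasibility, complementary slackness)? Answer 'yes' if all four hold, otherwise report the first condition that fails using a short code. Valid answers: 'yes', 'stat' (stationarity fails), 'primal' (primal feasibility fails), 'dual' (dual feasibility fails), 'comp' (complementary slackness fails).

Gradient of f: grad f(x) = Q x + c = (2, 2)
Constraint values g_i(x) = a_i^T x - b_i:
  g_1((-1, 1)) = 0
Stationarity residual: grad f(x) + sum_i lambda_i a_i = (0, 0)
  -> stationarity OK
Primal feasibility (all g_i <= 0): OK
Dual feasibility (all lambda_i >= 0): FAILS
Complementary slackness (lambda_i * g_i(x) = 0 for all i): OK

Verdict: the first failing condition is dual_feasibility -> dual.

dual


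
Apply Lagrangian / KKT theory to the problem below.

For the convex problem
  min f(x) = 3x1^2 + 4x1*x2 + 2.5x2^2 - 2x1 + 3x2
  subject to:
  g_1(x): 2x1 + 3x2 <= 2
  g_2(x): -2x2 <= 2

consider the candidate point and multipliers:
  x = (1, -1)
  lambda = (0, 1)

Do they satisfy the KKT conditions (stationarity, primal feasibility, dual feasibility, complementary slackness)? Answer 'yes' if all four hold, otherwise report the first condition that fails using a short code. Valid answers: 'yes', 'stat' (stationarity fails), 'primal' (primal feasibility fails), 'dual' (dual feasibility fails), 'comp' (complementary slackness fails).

Gradient of f: grad f(x) = Q x + c = (0, 2)
Constraint values g_i(x) = a_i^T x - b_i:
  g_1((1, -1)) = -3
  g_2((1, -1)) = 0
Stationarity residual: grad f(x) + sum_i lambda_i a_i = (0, 0)
  -> stationarity OK
Primal feasibility (all g_i <= 0): OK
Dual feasibility (all lambda_i >= 0): OK
Complementary slackness (lambda_i * g_i(x) = 0 for all i): OK

Verdict: yes, KKT holds.

yes


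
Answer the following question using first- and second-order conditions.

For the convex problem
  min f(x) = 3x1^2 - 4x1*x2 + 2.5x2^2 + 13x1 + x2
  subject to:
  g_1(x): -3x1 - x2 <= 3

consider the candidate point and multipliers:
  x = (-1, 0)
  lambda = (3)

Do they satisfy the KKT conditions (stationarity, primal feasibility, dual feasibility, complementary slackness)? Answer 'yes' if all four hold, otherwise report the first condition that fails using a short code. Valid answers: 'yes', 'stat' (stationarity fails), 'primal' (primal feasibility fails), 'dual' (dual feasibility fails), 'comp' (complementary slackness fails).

Gradient of f: grad f(x) = Q x + c = (7, 5)
Constraint values g_i(x) = a_i^T x - b_i:
  g_1((-1, 0)) = 0
Stationarity residual: grad f(x) + sum_i lambda_i a_i = (-2, 2)
  -> stationarity FAILS
Primal feasibility (all g_i <= 0): OK
Dual feasibility (all lambda_i >= 0): OK
Complementary slackness (lambda_i * g_i(x) = 0 for all i): OK

Verdict: the first failing condition is stationarity -> stat.

stat


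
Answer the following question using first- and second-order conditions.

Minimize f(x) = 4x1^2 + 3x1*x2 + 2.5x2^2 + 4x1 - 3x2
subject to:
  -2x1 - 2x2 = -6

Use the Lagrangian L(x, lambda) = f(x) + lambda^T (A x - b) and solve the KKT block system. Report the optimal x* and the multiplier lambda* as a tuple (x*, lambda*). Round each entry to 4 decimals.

Form the Lagrangian:
  L(x, lambda) = (1/2) x^T Q x + c^T x + lambda^T (A x - b)
Stationarity (grad_x L = 0): Q x + c + A^T lambda = 0.
Primal feasibility: A x = b.

This gives the KKT block system:
  [ Q   A^T ] [ x     ]   [-c ]
  [ A    0  ] [ lambda ] = [ b ]

Solving the linear system:
  x*      = (-0.1429, 3.1429)
  lambda* = (6.1429)
  f(x*)   = 13.4286

x* = (-0.1429, 3.1429), lambda* = (6.1429)


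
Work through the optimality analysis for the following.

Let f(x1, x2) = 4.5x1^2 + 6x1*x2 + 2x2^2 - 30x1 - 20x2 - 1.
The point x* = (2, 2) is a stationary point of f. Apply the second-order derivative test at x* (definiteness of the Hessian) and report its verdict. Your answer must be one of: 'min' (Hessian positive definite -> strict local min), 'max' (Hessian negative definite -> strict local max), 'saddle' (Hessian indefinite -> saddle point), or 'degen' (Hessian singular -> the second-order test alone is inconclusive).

Compute the Hessian H = grad^2 f:
  H = [[9, 6], [6, 4]]
Verify stationarity: grad f(x*) = H x* + g = (0, 0).
Eigenvalues of H: 0, 13.
H has a zero eigenvalue (singular; positive semidefinite but not definite), so H is neither positive definite, negative definite, nor indefinite. The second-order test alone is inconclusive -> degen.
(Indeed, f is constant along the null direction of H through x*, so x* is not a strict local extremum.)

degen


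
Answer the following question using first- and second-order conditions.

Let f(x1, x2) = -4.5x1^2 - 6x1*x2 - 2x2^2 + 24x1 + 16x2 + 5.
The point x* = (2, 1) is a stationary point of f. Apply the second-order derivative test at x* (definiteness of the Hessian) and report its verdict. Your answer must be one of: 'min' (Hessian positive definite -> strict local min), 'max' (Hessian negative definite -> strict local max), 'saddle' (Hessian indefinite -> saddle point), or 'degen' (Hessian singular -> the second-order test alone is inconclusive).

Compute the Hessian H = grad^2 f:
  H = [[-9, -6], [-6, -4]]
Verify stationarity: grad f(x*) = H x* + g = (0, 0).
Eigenvalues of H: -13, 0.
H has a zero eigenvalue (singular; negative semidefinite but not definite), so H is neither positive definite, negative definite, nor indefinite. The second-order test alone is inconclusive -> degen.
(Indeed, f is constant along the null direction of H through x*, so x* is not a strict local extremum.)

degen


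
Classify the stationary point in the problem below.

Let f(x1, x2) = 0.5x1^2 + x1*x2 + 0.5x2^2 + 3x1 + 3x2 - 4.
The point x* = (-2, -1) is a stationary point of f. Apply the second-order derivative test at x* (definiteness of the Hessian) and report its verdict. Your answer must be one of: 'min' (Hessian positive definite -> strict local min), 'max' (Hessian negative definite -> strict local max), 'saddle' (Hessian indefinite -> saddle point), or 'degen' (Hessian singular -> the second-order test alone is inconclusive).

Compute the Hessian H = grad^2 f:
  H = [[1, 1], [1, 1]]
Verify stationarity: grad f(x*) = H x* + g = (0, 0).
Eigenvalues of H: 0, 2.
H has a zero eigenvalue (singular; positive semidefinite but not definite), so H is neither positive definite, negative definite, nor indefinite. The second-order test alone is inconclusive -> degen.
(Indeed, f is constant along the null direction of H through x*, so x* is not a strict local extremum.)

degen


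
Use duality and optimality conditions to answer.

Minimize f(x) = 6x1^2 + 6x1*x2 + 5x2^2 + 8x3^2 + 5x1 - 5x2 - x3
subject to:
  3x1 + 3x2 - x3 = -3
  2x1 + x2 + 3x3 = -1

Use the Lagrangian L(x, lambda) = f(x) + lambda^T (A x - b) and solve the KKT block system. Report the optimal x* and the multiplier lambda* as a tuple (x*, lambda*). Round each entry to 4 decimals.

Form the Lagrangian:
  L(x, lambda) = (1/2) x^T Q x + c^T x + lambda^T (A x - b)
Stationarity (grad_x L = 0): Q x + c + A^T lambda = 0.
Primal feasibility: A x = b.

This gives the KKT block system:
  [ Q   A^T ] [ x     ]   [-c ]
  [ A    0  ] [ lambda ] = [ b ]

Solving the linear system:
  x*      = (-1.2804, 0.4084, 0.3841)
  lambda* = (3.094, -0.684)
  f(x*)   = -0.1151

x* = (-1.2804, 0.4084, 0.3841), lambda* = (3.094, -0.684)


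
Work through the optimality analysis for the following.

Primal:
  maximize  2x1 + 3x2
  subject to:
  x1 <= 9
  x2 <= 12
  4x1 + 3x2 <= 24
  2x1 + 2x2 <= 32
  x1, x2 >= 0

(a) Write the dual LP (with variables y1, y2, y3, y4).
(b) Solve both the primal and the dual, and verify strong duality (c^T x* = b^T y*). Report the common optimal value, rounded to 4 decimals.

The standard primal-dual pair for 'max c^T x s.t. A x <= b, x >= 0' is:
  Dual:  min b^T y  s.t.  A^T y >= c,  y >= 0.

So the dual LP is:
  minimize  9y1 + 12y2 + 24y3 + 32y4
  subject to:
    y1 + 4y3 + 2y4 >= 2
    y2 + 3y3 + 2y4 >= 3
    y1, y2, y3, y4 >= 0

Solving the primal: x* = (0, 8).
  primal value c^T x* = 24.
Solving the dual: y* = (0, 0, 1, 0).
  dual value b^T y* = 24.
Strong duality: c^T x* = b^T y*. Confirmed.

24


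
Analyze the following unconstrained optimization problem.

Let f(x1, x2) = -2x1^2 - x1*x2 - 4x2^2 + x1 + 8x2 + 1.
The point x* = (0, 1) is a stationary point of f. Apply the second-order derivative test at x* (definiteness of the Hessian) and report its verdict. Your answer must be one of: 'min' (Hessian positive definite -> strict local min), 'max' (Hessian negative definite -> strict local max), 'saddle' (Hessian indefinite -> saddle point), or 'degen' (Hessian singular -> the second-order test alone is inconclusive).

Compute the Hessian H = grad^2 f:
  H = [[-4, -1], [-1, -8]]
Verify stationarity: grad f(x*) = H x* + g = (0, 0).
Eigenvalues of H: -8.2361, -3.7639.
Both eigenvalues < 0, so H is negative definite -> x* is a strict local max.

max


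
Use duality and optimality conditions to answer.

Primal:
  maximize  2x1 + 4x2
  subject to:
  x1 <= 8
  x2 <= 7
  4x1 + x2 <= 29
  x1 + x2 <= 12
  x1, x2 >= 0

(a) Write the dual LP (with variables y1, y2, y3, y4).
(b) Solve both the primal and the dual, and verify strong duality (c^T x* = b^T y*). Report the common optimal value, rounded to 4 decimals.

The standard primal-dual pair for 'max c^T x s.t. A x <= b, x >= 0' is:
  Dual:  min b^T y  s.t.  A^T y >= c,  y >= 0.

So the dual LP is:
  minimize  8y1 + 7y2 + 29y3 + 12y4
  subject to:
    y1 + 4y3 + y4 >= 2
    y2 + y3 + y4 >= 4
    y1, y2, y3, y4 >= 0

Solving the primal: x* = (5, 7).
  primal value c^T x* = 38.
Solving the dual: y* = (0, 2, 0, 2).
  dual value b^T y* = 38.
Strong duality: c^T x* = b^T y*. Confirmed.

38


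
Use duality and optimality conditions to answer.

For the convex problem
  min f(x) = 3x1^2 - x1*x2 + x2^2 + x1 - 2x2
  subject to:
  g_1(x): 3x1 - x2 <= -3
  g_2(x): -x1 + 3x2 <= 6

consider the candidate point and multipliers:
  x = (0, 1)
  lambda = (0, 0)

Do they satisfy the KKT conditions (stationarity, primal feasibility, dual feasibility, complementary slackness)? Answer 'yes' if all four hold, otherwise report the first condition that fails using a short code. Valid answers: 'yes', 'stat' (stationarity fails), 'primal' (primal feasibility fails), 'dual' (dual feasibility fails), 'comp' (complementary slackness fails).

Gradient of f: grad f(x) = Q x + c = (0, 0)
Constraint values g_i(x) = a_i^T x - b_i:
  g_1((0, 1)) = 2
  g_2((0, 1)) = -3
Stationarity residual: grad f(x) + sum_i lambda_i a_i = (0, 0)
  -> stationarity OK
Primal feasibility (all g_i <= 0): FAILS
Dual feasibility (all lambda_i >= 0): OK
Complementary slackness (lambda_i * g_i(x) = 0 for all i): OK

Verdict: the first failing condition is primal_feasibility -> primal.

primal


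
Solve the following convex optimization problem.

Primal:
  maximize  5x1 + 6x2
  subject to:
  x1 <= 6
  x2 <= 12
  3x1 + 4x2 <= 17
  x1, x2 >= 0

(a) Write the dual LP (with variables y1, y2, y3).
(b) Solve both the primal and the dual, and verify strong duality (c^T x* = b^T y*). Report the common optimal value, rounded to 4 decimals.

The standard primal-dual pair for 'max c^T x s.t. A x <= b, x >= 0' is:
  Dual:  min b^T y  s.t.  A^T y >= c,  y >= 0.

So the dual LP is:
  minimize  6y1 + 12y2 + 17y3
  subject to:
    y1 + 3y3 >= 5
    y2 + 4y3 >= 6
    y1, y2, y3 >= 0

Solving the primal: x* = (5.6667, 0).
  primal value c^T x* = 28.3333.
Solving the dual: y* = (0, 0, 1.6667).
  dual value b^T y* = 28.3333.
Strong duality: c^T x* = b^T y*. Confirmed.

28.3333


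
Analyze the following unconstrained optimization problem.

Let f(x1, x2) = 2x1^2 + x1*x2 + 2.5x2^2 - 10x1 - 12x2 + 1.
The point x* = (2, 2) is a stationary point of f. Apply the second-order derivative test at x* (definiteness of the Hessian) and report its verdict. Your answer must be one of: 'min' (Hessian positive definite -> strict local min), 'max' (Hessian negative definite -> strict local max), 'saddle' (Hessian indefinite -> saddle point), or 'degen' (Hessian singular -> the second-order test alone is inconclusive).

Compute the Hessian H = grad^2 f:
  H = [[4, 1], [1, 5]]
Verify stationarity: grad f(x*) = H x* + g = (0, 0).
Eigenvalues of H: 3.382, 5.618.
Both eigenvalues > 0, so H is positive definite -> x* is a strict local min.

min


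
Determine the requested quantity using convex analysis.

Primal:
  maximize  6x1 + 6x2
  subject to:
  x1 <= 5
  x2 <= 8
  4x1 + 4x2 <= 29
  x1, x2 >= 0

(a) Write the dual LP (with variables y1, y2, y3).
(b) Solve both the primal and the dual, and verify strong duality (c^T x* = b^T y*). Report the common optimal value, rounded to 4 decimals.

The standard primal-dual pair for 'max c^T x s.t. A x <= b, x >= 0' is:
  Dual:  min b^T y  s.t.  A^T y >= c,  y >= 0.

So the dual LP is:
  minimize  5y1 + 8y2 + 29y3
  subject to:
    y1 + 4y3 >= 6
    y2 + 4y3 >= 6
    y1, y2, y3 >= 0

Solving the primal: x* = (0, 7.25).
  primal value c^T x* = 43.5.
Solving the dual: y* = (0, 0, 1.5).
  dual value b^T y* = 43.5.
Strong duality: c^T x* = b^T y*. Confirmed.

43.5


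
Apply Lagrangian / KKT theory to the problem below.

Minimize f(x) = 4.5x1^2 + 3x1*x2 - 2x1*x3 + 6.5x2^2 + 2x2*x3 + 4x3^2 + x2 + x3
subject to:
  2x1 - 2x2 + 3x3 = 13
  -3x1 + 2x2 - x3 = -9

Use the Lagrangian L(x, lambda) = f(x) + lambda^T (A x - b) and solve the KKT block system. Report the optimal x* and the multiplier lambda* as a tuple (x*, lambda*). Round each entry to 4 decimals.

Form the Lagrangian:
  L(x, lambda) = (1/2) x^T Q x + c^T x + lambda^T (A x - b)
Stationarity (grad_x L = 0): Q x + c + A^T lambda = 0.
Primal feasibility: A x = b.

This gives the KKT block system:
  [ Q   A^T ] [ x     ]   [-c ]
  [ A    0  ] [ lambda ] = [ b ]

Solving the linear system:
  x*      = (1.2796, -1.2607, 2.6398)
  lambda* = (-6.9512, -3.8159)
  f(x*)   = 28.701

x* = (1.2796, -1.2607, 2.6398), lambda* = (-6.9512, -3.8159)


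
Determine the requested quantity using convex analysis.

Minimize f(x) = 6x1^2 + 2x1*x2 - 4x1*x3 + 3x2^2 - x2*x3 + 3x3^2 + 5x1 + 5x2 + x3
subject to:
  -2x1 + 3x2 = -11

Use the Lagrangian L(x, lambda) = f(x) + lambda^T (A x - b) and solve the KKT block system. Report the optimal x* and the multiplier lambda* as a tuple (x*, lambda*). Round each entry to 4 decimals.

Form the Lagrangian:
  L(x, lambda) = (1/2) x^T Q x + c^T x + lambda^T (A x - b)
Stationarity (grad_x L = 0): Q x + c + A^T lambda = 0.
Primal feasibility: A x = b.

This gives the KKT block system:
  [ Q   A^T ] [ x     ]   [-c ]
  [ A    0  ] [ lambda ] = [ b ]

Solving the linear system:
  x*      = (0.7324, -3.1784, -0.2081)
  lambda* = (4.1324)
  f(x*)   = 16.5095

x* = (0.7324, -3.1784, -0.2081), lambda* = (4.1324)


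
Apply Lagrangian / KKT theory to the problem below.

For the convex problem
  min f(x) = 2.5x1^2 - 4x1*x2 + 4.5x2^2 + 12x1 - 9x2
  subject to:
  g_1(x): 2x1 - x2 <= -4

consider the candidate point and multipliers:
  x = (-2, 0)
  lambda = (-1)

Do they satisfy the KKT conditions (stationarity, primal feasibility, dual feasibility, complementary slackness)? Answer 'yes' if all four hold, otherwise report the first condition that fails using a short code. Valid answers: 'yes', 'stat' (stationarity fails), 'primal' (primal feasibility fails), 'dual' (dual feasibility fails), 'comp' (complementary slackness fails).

Gradient of f: grad f(x) = Q x + c = (2, -1)
Constraint values g_i(x) = a_i^T x - b_i:
  g_1((-2, 0)) = 0
Stationarity residual: grad f(x) + sum_i lambda_i a_i = (0, 0)
  -> stationarity OK
Primal feasibility (all g_i <= 0): OK
Dual feasibility (all lambda_i >= 0): FAILS
Complementary slackness (lambda_i * g_i(x) = 0 for all i): OK

Verdict: the first failing condition is dual_feasibility -> dual.

dual


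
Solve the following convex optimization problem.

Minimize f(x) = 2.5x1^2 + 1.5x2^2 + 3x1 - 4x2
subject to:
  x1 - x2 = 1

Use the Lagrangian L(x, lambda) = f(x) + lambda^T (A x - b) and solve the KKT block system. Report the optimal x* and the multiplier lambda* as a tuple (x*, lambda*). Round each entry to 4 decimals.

Form the Lagrangian:
  L(x, lambda) = (1/2) x^T Q x + c^T x + lambda^T (A x - b)
Stationarity (grad_x L = 0): Q x + c + A^T lambda = 0.
Primal feasibility: A x = b.

This gives the KKT block system:
  [ Q   A^T ] [ x     ]   [-c ]
  [ A    0  ] [ lambda ] = [ b ]

Solving the linear system:
  x*      = (0.5, -0.5)
  lambda* = (-5.5)
  f(x*)   = 4.5

x* = (0.5, -0.5), lambda* = (-5.5)


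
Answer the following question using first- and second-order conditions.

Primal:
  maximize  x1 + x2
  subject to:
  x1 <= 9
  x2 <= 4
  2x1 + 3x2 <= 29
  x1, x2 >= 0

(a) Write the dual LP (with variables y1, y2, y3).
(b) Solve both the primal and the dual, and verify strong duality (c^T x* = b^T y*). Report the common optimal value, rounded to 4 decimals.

The standard primal-dual pair for 'max c^T x s.t. A x <= b, x >= 0' is:
  Dual:  min b^T y  s.t.  A^T y >= c,  y >= 0.

So the dual LP is:
  minimize  9y1 + 4y2 + 29y3
  subject to:
    y1 + 2y3 >= 1
    y2 + 3y3 >= 1
    y1, y2, y3 >= 0

Solving the primal: x* = (9, 3.6667).
  primal value c^T x* = 12.6667.
Solving the dual: y* = (0.3333, 0, 0.3333).
  dual value b^T y* = 12.6667.
Strong duality: c^T x* = b^T y*. Confirmed.

12.6667


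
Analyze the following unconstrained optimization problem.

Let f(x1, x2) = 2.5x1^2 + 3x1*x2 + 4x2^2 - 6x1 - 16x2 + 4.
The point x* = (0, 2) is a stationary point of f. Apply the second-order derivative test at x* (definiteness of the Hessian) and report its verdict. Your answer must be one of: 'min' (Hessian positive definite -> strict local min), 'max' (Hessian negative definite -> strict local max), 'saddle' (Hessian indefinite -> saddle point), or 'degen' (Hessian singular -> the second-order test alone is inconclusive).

Compute the Hessian H = grad^2 f:
  H = [[5, 3], [3, 8]]
Verify stationarity: grad f(x*) = H x* + g = (0, 0).
Eigenvalues of H: 3.1459, 9.8541.
Both eigenvalues > 0, so H is positive definite -> x* is a strict local min.

min


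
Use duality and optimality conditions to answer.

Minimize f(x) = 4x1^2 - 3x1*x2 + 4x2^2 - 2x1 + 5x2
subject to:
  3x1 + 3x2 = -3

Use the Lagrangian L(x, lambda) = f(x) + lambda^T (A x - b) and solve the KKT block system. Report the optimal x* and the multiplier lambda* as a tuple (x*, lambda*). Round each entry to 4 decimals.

Form the Lagrangian:
  L(x, lambda) = (1/2) x^T Q x + c^T x + lambda^T (A x - b)
Stationarity (grad_x L = 0): Q x + c + A^T lambda = 0.
Primal feasibility: A x = b.

This gives the KKT block system:
  [ Q   A^T ] [ x     ]   [-c ]
  [ A    0  ] [ lambda ] = [ b ]

Solving the linear system:
  x*      = (-0.1818, -0.8182)
  lambda* = (0.3333)
  f(x*)   = -1.3636

x* = (-0.1818, -0.8182), lambda* = (0.3333)


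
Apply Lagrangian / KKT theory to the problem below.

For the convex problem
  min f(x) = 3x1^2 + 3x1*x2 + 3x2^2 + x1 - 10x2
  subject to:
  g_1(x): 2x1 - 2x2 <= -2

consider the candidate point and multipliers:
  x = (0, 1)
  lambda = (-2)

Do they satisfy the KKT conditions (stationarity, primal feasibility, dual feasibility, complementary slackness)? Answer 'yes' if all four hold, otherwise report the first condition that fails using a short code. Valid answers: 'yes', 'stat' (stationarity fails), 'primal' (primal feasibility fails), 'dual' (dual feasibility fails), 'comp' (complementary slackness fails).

Gradient of f: grad f(x) = Q x + c = (4, -4)
Constraint values g_i(x) = a_i^T x - b_i:
  g_1((0, 1)) = 0
Stationarity residual: grad f(x) + sum_i lambda_i a_i = (0, 0)
  -> stationarity OK
Primal feasibility (all g_i <= 0): OK
Dual feasibility (all lambda_i >= 0): FAILS
Complementary slackness (lambda_i * g_i(x) = 0 for all i): OK

Verdict: the first failing condition is dual_feasibility -> dual.

dual


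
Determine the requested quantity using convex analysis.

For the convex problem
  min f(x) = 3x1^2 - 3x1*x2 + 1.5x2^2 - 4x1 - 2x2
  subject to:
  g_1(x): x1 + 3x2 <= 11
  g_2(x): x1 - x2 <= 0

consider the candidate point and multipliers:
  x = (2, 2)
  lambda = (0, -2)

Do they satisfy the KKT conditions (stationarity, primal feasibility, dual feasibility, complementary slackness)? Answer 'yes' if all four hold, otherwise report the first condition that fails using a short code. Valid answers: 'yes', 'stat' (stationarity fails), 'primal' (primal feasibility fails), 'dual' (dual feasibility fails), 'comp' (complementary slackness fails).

Gradient of f: grad f(x) = Q x + c = (2, -2)
Constraint values g_i(x) = a_i^T x - b_i:
  g_1((2, 2)) = -3
  g_2((2, 2)) = 0
Stationarity residual: grad f(x) + sum_i lambda_i a_i = (0, 0)
  -> stationarity OK
Primal feasibility (all g_i <= 0): OK
Dual feasibility (all lambda_i >= 0): FAILS
Complementary slackness (lambda_i * g_i(x) = 0 for all i): OK

Verdict: the first failing condition is dual_feasibility -> dual.

dual


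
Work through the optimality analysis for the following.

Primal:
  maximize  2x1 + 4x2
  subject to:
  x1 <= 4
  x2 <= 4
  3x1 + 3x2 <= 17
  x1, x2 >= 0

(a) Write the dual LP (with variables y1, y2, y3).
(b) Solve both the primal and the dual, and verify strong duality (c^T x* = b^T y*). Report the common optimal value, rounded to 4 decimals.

The standard primal-dual pair for 'max c^T x s.t. A x <= b, x >= 0' is:
  Dual:  min b^T y  s.t.  A^T y >= c,  y >= 0.

So the dual LP is:
  minimize  4y1 + 4y2 + 17y3
  subject to:
    y1 + 3y3 >= 2
    y2 + 3y3 >= 4
    y1, y2, y3 >= 0

Solving the primal: x* = (1.6667, 4).
  primal value c^T x* = 19.3333.
Solving the dual: y* = (0, 2, 0.6667).
  dual value b^T y* = 19.3333.
Strong duality: c^T x* = b^T y*. Confirmed.

19.3333


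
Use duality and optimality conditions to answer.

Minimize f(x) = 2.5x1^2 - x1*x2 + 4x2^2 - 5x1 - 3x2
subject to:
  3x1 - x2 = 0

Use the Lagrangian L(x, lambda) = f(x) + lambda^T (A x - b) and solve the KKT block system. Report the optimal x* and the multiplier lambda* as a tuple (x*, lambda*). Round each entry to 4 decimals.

Form the Lagrangian:
  L(x, lambda) = (1/2) x^T Q x + c^T x + lambda^T (A x - b)
Stationarity (grad_x L = 0): Q x + c + A^T lambda = 0.
Primal feasibility: A x = b.

This gives the KKT block system:
  [ Q   A^T ] [ x     ]   [-c ]
  [ A    0  ] [ lambda ] = [ b ]

Solving the linear system:
  x*      = (0.1972, 0.5915)
  lambda* = (1.5352)
  f(x*)   = -1.3803

x* = (0.1972, 0.5915), lambda* = (1.5352)


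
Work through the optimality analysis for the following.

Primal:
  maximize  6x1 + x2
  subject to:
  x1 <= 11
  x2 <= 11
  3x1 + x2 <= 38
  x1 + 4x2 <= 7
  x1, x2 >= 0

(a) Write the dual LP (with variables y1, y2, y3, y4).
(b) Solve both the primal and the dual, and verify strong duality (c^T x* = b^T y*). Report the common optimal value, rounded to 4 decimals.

The standard primal-dual pair for 'max c^T x s.t. A x <= b, x >= 0' is:
  Dual:  min b^T y  s.t.  A^T y >= c,  y >= 0.

So the dual LP is:
  minimize  11y1 + 11y2 + 38y3 + 7y4
  subject to:
    y1 + 3y3 + y4 >= 6
    y2 + y3 + 4y4 >= 1
    y1, y2, y3, y4 >= 0

Solving the primal: x* = (7, 0).
  primal value c^T x* = 42.
Solving the dual: y* = (0, 0, 0, 6).
  dual value b^T y* = 42.
Strong duality: c^T x* = b^T y*. Confirmed.

42


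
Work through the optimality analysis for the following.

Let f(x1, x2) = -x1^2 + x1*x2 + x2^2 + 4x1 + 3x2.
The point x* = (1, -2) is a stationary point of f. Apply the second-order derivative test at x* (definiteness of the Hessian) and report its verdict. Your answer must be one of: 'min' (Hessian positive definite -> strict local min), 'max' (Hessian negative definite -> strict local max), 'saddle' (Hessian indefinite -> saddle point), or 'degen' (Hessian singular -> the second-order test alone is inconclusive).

Compute the Hessian H = grad^2 f:
  H = [[-2, 1], [1, 2]]
Verify stationarity: grad f(x*) = H x* + g = (0, 0).
Eigenvalues of H: -2.2361, 2.2361.
Eigenvalues have mixed signs, so H is indefinite -> x* is a saddle point.

saddle


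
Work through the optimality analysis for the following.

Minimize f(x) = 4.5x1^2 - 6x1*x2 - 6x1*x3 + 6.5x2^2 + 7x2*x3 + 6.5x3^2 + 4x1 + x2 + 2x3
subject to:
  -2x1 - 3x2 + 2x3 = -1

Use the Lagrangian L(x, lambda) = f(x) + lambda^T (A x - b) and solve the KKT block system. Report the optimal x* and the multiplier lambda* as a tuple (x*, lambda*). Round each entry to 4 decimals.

Form the Lagrangian:
  L(x, lambda) = (1/2) x^T Q x + c^T x + lambda^T (A x - b)
Stationarity (grad_x L = 0): Q x + c + A^T lambda = 0.
Primal feasibility: A x = b.

This gives the KKT block system:
  [ Q   A^T ] [ x     ]   [-c ]
  [ A    0  ] [ lambda ] = [ b ]

Solving the linear system:
  x*      = (-0.5287, 0.2424, -0.6652)
  lambda* = (0.8891)
  f(x*)   = -1.1569

x* = (-0.5287, 0.2424, -0.6652), lambda* = (0.8891)


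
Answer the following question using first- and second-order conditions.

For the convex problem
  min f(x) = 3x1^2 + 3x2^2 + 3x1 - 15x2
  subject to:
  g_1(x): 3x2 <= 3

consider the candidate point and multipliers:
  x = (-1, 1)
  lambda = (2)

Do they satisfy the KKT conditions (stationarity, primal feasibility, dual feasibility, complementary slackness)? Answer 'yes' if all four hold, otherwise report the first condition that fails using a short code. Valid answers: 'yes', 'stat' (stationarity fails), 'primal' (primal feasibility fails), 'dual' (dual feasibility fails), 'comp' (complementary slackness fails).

Gradient of f: grad f(x) = Q x + c = (-3, -9)
Constraint values g_i(x) = a_i^T x - b_i:
  g_1((-1, 1)) = 0
Stationarity residual: grad f(x) + sum_i lambda_i a_i = (-3, -3)
  -> stationarity FAILS
Primal feasibility (all g_i <= 0): OK
Dual feasibility (all lambda_i >= 0): OK
Complementary slackness (lambda_i * g_i(x) = 0 for all i): OK

Verdict: the first failing condition is stationarity -> stat.

stat


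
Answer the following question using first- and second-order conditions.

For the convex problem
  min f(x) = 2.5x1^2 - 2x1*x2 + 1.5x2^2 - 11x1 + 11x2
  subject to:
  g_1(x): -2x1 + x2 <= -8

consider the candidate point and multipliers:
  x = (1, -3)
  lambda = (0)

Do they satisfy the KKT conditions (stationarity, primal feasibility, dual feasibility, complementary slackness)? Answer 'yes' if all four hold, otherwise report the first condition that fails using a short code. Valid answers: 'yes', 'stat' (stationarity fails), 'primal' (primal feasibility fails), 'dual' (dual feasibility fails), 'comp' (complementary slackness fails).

Gradient of f: grad f(x) = Q x + c = (0, 0)
Constraint values g_i(x) = a_i^T x - b_i:
  g_1((1, -3)) = 3
Stationarity residual: grad f(x) + sum_i lambda_i a_i = (0, 0)
  -> stationarity OK
Primal feasibility (all g_i <= 0): FAILS
Dual feasibility (all lambda_i >= 0): OK
Complementary slackness (lambda_i * g_i(x) = 0 for all i): OK

Verdict: the first failing condition is primal_feasibility -> primal.

primal


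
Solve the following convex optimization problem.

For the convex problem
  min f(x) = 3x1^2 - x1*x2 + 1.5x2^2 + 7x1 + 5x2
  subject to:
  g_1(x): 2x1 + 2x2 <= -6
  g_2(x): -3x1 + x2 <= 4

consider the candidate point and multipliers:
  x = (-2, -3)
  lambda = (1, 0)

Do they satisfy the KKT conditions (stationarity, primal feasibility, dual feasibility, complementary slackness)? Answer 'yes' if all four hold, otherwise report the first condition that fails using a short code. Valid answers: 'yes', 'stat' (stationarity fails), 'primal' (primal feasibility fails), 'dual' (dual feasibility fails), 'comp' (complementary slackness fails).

Gradient of f: grad f(x) = Q x + c = (-2, -2)
Constraint values g_i(x) = a_i^T x - b_i:
  g_1((-2, -3)) = -4
  g_2((-2, -3)) = -1
Stationarity residual: grad f(x) + sum_i lambda_i a_i = (0, 0)
  -> stationarity OK
Primal feasibility (all g_i <= 0): OK
Dual feasibility (all lambda_i >= 0): OK
Complementary slackness (lambda_i * g_i(x) = 0 for all i): FAILS

Verdict: the first failing condition is complementary_slackness -> comp.

comp


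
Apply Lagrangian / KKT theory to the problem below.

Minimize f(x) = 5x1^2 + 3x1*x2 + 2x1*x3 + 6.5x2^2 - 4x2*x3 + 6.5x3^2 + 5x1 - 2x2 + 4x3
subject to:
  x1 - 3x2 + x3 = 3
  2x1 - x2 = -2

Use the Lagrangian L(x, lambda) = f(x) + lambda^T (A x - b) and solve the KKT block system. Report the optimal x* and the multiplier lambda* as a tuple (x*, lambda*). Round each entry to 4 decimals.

Form the Lagrangian:
  L(x, lambda) = (1/2) x^T Q x + c^T x + lambda^T (A x - b)
Stationarity (grad_x L = 0): Q x + c + A^T lambda = 0.
Primal feasibility: A x = b.

This gives the KKT block system:
  [ Q   A^T ] [ x     ]   [-c ]
  [ A    0  ] [ lambda ] = [ b ]

Solving the linear system:
  x*      = (-1.6814, -1.3628, 0.5929)
  lambda* = (-13.7965, 14.2566)
  f(x*)   = 33.2965

x* = (-1.6814, -1.3628, 0.5929), lambda* = (-13.7965, 14.2566)


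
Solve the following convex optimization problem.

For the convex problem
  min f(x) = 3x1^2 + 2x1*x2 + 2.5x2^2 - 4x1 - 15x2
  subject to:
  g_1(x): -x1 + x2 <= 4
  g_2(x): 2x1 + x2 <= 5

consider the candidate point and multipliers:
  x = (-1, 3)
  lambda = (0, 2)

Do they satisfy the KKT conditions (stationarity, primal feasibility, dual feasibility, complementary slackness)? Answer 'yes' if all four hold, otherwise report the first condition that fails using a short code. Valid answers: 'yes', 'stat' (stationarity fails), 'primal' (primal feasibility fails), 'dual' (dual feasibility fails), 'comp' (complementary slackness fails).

Gradient of f: grad f(x) = Q x + c = (-4, -2)
Constraint values g_i(x) = a_i^T x - b_i:
  g_1((-1, 3)) = 0
  g_2((-1, 3)) = -4
Stationarity residual: grad f(x) + sum_i lambda_i a_i = (0, 0)
  -> stationarity OK
Primal feasibility (all g_i <= 0): OK
Dual feasibility (all lambda_i >= 0): OK
Complementary slackness (lambda_i * g_i(x) = 0 for all i): FAILS

Verdict: the first failing condition is complementary_slackness -> comp.

comp


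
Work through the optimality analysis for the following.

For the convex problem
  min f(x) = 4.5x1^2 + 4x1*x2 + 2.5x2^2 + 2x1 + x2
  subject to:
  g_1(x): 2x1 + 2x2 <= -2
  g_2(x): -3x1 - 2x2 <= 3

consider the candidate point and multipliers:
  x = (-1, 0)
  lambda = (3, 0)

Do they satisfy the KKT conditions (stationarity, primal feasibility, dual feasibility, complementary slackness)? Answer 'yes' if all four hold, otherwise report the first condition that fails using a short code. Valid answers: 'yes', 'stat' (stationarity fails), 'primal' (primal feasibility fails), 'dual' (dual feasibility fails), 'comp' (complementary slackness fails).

Gradient of f: grad f(x) = Q x + c = (-7, -3)
Constraint values g_i(x) = a_i^T x - b_i:
  g_1((-1, 0)) = 0
  g_2((-1, 0)) = 0
Stationarity residual: grad f(x) + sum_i lambda_i a_i = (-1, 3)
  -> stationarity FAILS
Primal feasibility (all g_i <= 0): OK
Dual feasibility (all lambda_i >= 0): OK
Complementary slackness (lambda_i * g_i(x) = 0 for all i): OK

Verdict: the first failing condition is stationarity -> stat.

stat


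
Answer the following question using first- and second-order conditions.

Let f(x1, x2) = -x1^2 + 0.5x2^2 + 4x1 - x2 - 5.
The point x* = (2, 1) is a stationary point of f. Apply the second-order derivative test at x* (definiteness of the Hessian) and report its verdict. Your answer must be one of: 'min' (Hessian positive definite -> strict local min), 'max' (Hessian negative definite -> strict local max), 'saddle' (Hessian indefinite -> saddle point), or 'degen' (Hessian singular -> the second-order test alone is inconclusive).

Compute the Hessian H = grad^2 f:
  H = [[-2, 0], [0, 1]]
Verify stationarity: grad f(x*) = H x* + g = (0, 0).
Eigenvalues of H: -2, 1.
Eigenvalues have mixed signs, so H is indefinite -> x* is a saddle point.

saddle


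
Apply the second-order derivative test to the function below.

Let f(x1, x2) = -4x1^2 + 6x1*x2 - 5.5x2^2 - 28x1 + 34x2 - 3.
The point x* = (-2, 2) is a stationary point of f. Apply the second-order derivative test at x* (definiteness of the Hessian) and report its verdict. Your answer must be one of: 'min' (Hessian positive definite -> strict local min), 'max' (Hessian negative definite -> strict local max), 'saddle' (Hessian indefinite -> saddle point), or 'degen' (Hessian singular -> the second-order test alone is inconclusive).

Compute the Hessian H = grad^2 f:
  H = [[-8, 6], [6, -11]]
Verify stationarity: grad f(x*) = H x* + g = (0, 0).
Eigenvalues of H: -15.6847, -3.3153.
Both eigenvalues < 0, so H is negative definite -> x* is a strict local max.

max


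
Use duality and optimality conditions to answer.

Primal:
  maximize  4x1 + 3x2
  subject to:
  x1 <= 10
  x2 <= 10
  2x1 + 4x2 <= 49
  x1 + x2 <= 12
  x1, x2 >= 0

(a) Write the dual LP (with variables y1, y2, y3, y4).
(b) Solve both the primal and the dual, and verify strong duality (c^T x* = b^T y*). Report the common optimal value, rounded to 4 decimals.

The standard primal-dual pair for 'max c^T x s.t. A x <= b, x >= 0' is:
  Dual:  min b^T y  s.t.  A^T y >= c,  y >= 0.

So the dual LP is:
  minimize  10y1 + 10y2 + 49y3 + 12y4
  subject to:
    y1 + 2y3 + y4 >= 4
    y2 + 4y3 + y4 >= 3
    y1, y2, y3, y4 >= 0

Solving the primal: x* = (10, 2).
  primal value c^T x* = 46.
Solving the dual: y* = (1, 0, 0, 3).
  dual value b^T y* = 46.
Strong duality: c^T x* = b^T y*. Confirmed.

46


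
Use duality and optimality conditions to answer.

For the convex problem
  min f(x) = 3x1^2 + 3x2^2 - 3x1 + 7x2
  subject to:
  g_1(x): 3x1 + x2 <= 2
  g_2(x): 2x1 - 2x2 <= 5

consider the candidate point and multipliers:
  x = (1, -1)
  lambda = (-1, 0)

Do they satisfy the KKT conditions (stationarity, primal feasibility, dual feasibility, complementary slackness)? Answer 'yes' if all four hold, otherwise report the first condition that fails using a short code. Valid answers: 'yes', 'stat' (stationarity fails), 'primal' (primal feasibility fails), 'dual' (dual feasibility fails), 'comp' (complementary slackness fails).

Gradient of f: grad f(x) = Q x + c = (3, 1)
Constraint values g_i(x) = a_i^T x - b_i:
  g_1((1, -1)) = 0
  g_2((1, -1)) = -1
Stationarity residual: grad f(x) + sum_i lambda_i a_i = (0, 0)
  -> stationarity OK
Primal feasibility (all g_i <= 0): OK
Dual feasibility (all lambda_i >= 0): FAILS
Complementary slackness (lambda_i * g_i(x) = 0 for all i): OK

Verdict: the first failing condition is dual_feasibility -> dual.

dual


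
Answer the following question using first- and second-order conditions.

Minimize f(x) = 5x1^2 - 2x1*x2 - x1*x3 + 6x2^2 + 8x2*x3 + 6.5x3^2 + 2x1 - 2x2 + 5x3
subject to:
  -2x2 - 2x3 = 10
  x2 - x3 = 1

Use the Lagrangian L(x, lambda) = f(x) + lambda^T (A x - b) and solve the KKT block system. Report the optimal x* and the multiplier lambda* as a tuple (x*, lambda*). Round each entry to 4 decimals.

Form the Lagrangian:
  L(x, lambda) = (1/2) x^T Q x + c^T x + lambda^T (A x - b)
Stationarity (grad_x L = 0): Q x + c + A^T lambda = 0.
Primal feasibility: A x = b.

This gives the KKT block system:
  [ Q   A^T ] [ x     ]   [-c ]
  [ A    0  ] [ lambda ] = [ b ]

Solving the linear system:
  x*      = (-0.9, -2, -3)
  lambda* = (-24.325, -0.45)
  f(x*)   = 115.45

x* = (-0.9, -2, -3), lambda* = (-24.325, -0.45)


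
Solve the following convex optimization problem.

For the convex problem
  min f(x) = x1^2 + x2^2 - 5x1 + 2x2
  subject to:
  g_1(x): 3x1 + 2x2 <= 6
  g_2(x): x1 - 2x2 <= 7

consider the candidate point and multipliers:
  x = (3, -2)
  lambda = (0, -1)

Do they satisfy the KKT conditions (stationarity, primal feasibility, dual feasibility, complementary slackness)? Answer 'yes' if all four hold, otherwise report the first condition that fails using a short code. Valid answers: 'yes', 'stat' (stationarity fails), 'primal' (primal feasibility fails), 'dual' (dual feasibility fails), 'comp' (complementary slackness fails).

Gradient of f: grad f(x) = Q x + c = (1, -2)
Constraint values g_i(x) = a_i^T x - b_i:
  g_1((3, -2)) = -1
  g_2((3, -2)) = 0
Stationarity residual: grad f(x) + sum_i lambda_i a_i = (0, 0)
  -> stationarity OK
Primal feasibility (all g_i <= 0): OK
Dual feasibility (all lambda_i >= 0): FAILS
Complementary slackness (lambda_i * g_i(x) = 0 for all i): OK

Verdict: the first failing condition is dual_feasibility -> dual.

dual
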